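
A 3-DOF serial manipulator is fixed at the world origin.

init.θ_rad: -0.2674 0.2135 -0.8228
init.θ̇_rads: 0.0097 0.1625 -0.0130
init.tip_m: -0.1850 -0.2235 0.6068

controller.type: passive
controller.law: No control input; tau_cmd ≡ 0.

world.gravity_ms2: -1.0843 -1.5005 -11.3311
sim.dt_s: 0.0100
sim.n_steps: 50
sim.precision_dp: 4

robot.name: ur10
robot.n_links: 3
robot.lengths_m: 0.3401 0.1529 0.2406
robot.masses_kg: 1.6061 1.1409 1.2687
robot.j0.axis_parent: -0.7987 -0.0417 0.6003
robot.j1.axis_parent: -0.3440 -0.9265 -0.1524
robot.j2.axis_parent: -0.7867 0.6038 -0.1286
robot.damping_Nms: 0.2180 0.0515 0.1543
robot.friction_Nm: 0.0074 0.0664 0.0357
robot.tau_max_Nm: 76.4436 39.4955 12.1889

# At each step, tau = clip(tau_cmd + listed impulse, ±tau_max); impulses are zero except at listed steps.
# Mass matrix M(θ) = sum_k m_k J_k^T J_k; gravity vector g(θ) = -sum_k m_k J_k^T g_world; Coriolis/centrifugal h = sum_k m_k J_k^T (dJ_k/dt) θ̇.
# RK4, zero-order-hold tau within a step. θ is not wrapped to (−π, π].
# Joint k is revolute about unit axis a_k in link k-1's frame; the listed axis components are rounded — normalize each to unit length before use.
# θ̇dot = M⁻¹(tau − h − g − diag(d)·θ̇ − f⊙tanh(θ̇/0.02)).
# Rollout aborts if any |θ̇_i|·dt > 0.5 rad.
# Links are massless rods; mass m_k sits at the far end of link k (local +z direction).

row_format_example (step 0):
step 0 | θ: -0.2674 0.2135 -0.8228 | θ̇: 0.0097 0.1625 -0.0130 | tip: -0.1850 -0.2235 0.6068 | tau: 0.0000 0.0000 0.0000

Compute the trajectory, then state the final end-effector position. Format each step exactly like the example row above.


step 1 | θ: -0.2677 0.2154 -0.8245 | θ̇: -0.0659 0.2267 -0.3242 | tip: -0.1857 -0.2234 0.6062 | tau: 0.0000 0.0000 0.0000
step 2 | θ: -0.2687 0.2180 -0.8293 | θ̇: -0.1446 0.2941 -0.6247 | tip: -0.1869 -0.2237 0.6049 | tau: 0.0000 0.0000 0.0000
step 3 | θ: -0.2706 0.2213 -0.8370 | θ̇: -0.2270 0.3650 -0.9148 | tip: -0.1885 -0.2246 0.6028 | tau: 0.0000 0.0000 0.0000
step 4 | θ: -0.2733 0.2254 -0.8475 | θ̇: -0.3138 0.4397 -1.1946 | tip: -0.1906 -0.2258 0.5998 | tau: 0.0000 0.0000 0.0000
step 5 | θ: -0.2769 0.2301 -0.8608 | θ̇: -0.4058 0.5183 -1.4644 | tip: -0.1932 -0.2275 0.5961 | tau: 0.0000 0.0000 0.0000
step 6 | θ: -0.2814 0.2357 -0.8768 | θ̇: -0.5038 0.6010 -1.7240 | tip: -0.1962 -0.2296 0.5915 | tau: 0.0000 0.0000 0.0000
step 7 | θ: -0.2870 0.2422 -0.8953 | θ̇: -0.6084 0.6880 -1.9737 | tip: -0.1996 -0.2320 0.5861 | tau: 0.0000 0.0000 0.0000
step 8 | θ: -0.2936 0.2495 -0.9162 | θ̇: -0.7206 0.7793 -2.2135 | tip: -0.2034 -0.2348 0.5799 | tau: 0.0000 0.0000 0.0000
step 9 | θ: -0.3014 0.2578 -0.9395 | θ̇: -0.8410 0.8747 -2.4434 | tip: -0.2076 -0.2378 0.5728 | tau: 0.0000 0.0000 0.0000
step 10 | θ: -0.3105 0.2670 -0.9650 | θ̇: -0.9707 0.9742 -2.6634 | tip: -0.2121 -0.2412 0.5648 | tau: 0.0000 0.0000 0.0000
step 11 | θ: -0.3209 0.2773 -0.9927 | θ̇: -1.1105 1.0775 -2.8736 | tip: -0.2169 -0.2447 0.5559 | tau: 0.0000 0.0000 0.0000
step 12 | θ: -0.3327 0.2886 -1.0225 | θ̇: -1.2613 1.1840 -3.0739 | tip: -0.2220 -0.2484 0.5460 | tau: 0.0000 0.0000 0.0000
step 13 | θ: -0.3461 0.3010 -1.0542 | θ̇: -1.4241 1.2932 -3.2644 | tip: -0.2273 -0.2522 0.5353 | tau: 0.0000 0.0000 0.0000
step 14 | θ: -0.3612 0.3144 -1.0877 | θ̇: -1.5997 1.4040 -3.4453 | tip: -0.2328 -0.2560 0.5235 | tau: 0.0000 0.0000 0.0000
step 15 | θ: -0.3782 0.3290 -1.1231 | θ̇: -1.7890 1.5153 -3.6166 | tip: -0.2385 -0.2599 0.5108 | tau: 0.0000 0.0000 0.0000
step 16 | θ: -0.3971 0.3448 -1.1600 | θ̇: -1.9930 1.6253 -3.7789 | tip: -0.2442 -0.2637 0.4971 | tau: 0.0000 0.0000 0.0000
step 17 | θ: -0.4181 0.3615 -1.1986 | θ̇: -2.2123 1.7320 -3.9324 | tip: -0.2499 -0.2675 0.4824 | tau: 0.0000 0.0000 0.0000
step 18 | θ: -0.4414 0.3794 -1.2387 | θ̇: -2.4476 1.8328 -4.0778 | tip: -0.2557 -0.2710 0.4667 | tau: 0.0000 0.0000 0.0000
step 19 | θ: -0.4671 0.3982 -1.2801 | θ̇: -2.6993 1.9243 -4.2160 | tip: -0.2613 -0.2743 0.4501 | tau: 0.0000 0.0000 0.0000
step 20 | θ: -0.4954 0.4178 -1.3230 | θ̇: -2.9677 2.0024 -4.3479 | tip: -0.2668 -0.2774 0.4326 | tau: 0.0000 0.0000 0.0000
step 21 | θ: -0.5265 0.4382 -1.3671 | θ̇: -3.2527 2.0620 -4.4749 | tip: -0.2721 -0.2801 0.4142 | tau: 0.0000 0.0000 0.0000
step 22 | θ: -0.5605 0.4590 -1.4124 | θ̇: -3.5539 2.0970 -4.5983 | tip: -0.2771 -0.2825 0.3949 | tau: 0.0000 0.0000 0.0000
step 23 | θ: -0.5976 0.4800 -1.4590 | θ̇: -3.8702 2.1000 -4.7199 | tip: -0.2818 -0.2844 0.3749 | tau: 0.0000 0.0000 0.0000
step 24 | θ: -0.6380 0.5008 -1.5068 | θ̇: -4.2003 2.0619 -4.8414 | tip: -0.2861 -0.2859 0.3541 | tau: 0.0000 0.0000 0.0000
step 25 | θ: -0.6817 0.5211 -1.5559 | θ̇: -4.5417 1.9722 -4.9646 | tip: -0.2900 -0.2870 0.3327 | tau: 0.0000 0.0000 0.0000
step 26 | θ: -0.7288 0.5401 -1.6061 | θ̇: -4.8914 1.8177 -5.0910 | tip: -0.2934 -0.2875 0.3107 | tau: 0.0000 0.0000 0.0000
step 27 | θ: -0.7795 0.5571 -1.6577 | θ̇: -5.2450 1.5834 -5.2216 | tip: -0.2963 -0.2876 0.2883 | tau: 0.0000 0.0000 0.0000
step 28 | θ: -0.8337 0.5714 -1.7106 | θ̇: -5.5972 1.2509 -5.3565 | tip: -0.2988 -0.2873 0.2655 | tau: 0.0000 0.0000 0.0000
step 29 | θ: -0.8914 0.5818 -1.7648 | θ̇: -5.9408 0.7992 -5.4941 | tip: -0.3007 -0.2864 0.2423 | tau: 0.0000 0.0000 0.0000
step 30 | θ: -0.9525 0.5869 -1.8205 | θ̇: -6.2674 0.2040 -5.6306 | tip: -0.3021 -0.2851 0.2190 | tau: 0.0000 0.0000 0.0000
step 31 | θ: -1.0167 0.5854 -1.8774 | θ̇: -6.5685 -0.5360 -5.7583 | tip: -0.3031 -0.2834 0.1955 | tau: 0.0000 0.0000 0.0000
step 32 | θ: -1.0837 0.5756 -1.9356 | θ̇: -6.8327 -1.4622 -5.8672 | tip: -0.3035 -0.2810 0.1720 | tau: 0.0000 0.0000 0.0000
step 33 | θ: -1.1532 0.5554 -1.9947 | θ̇: -7.0484 -2.6007 -5.9429 | tip: -0.3036 -0.2780 0.1485 | tau: 0.0000 0.0000 0.0000
step 34 | θ: -1.2245 0.5228 -2.0543 | θ̇: -7.2053 -3.9621 -5.9668 | tip: -0.3032 -0.2742 0.1253 | tau: 0.0000 0.0000 0.0000
step 35 | θ: -1.2971 0.4755 -2.1138 | θ̇: -7.2972 -5.5361 -5.9193 | tip: -0.3025 -0.2694 0.1025 | tau: 0.0000 0.0000 0.0000
step 36 | θ: -1.3702 0.4115 -2.1724 | θ̇: -7.3260 -7.2807 -5.7834 | tip: -0.3014 -0.2632 0.0803 | tau: 0.0000 0.0000 0.0000
step 37 | θ: -1.4434 0.3295 -2.2291 | θ̇: -7.3047 -9.1168 -5.5505 | tip: -0.3000 -0.2556 0.0592 | tau: 0.0000 0.0000 0.0000
step 38 | θ: -1.5162 0.2292 -2.2830 | θ̇: -7.2588 -10.9331 -5.2238 | tip: -0.2984 -0.2460 0.0395 | tau: 0.0000 0.0000 0.0000
step 39 | θ: -1.5886 0.1114 -2.3333 | θ̇: -7.2220 -12.6040 -4.8185 | tip: -0.2967 -0.2345 0.0217 | tau: 0.0000 0.0000 0.0000
step 40 | θ: -1.6608 -0.0220 -2.3792 | θ̇: -7.2296 -14.0158 -4.3554 | tip: -0.2953 -0.2211 0.0062 | tau: 0.0000 0.0000 0.0000
step 41 | θ: -1.7335 -0.1678 -2.4203 | θ̇: -7.3099 -15.0870 -3.8542 | tip: -0.2943 -0.2059 -0.0066 | tau: 0.0000 0.0000 0.0000
step 42 | θ: -1.8073 -0.3224 -2.4562 | θ̇: -7.4789 -15.7747 -3.3269 | tip: -0.2942 -0.1893 -0.0167 | tau: 0.0000 0.0000 0.0000
step 43 | θ: -1.8833 -0.4820 -2.4868 | θ̇: -7.7389 -16.0680 -2.7776 | tip: -0.2953 -0.1718 -0.0243 | tau: 0.0000 0.0000 0.0000
step 44 | θ: -1.9624 -0.6425 -2.5117 | θ̇: -8.0798 -15.9748 -2.2032 | tip: -0.2977 -0.1537 -0.0298 | tau: 0.0000 0.0000 0.0000
step 45 | θ: -2.0451 -0.8002 -2.5307 | θ̇: -8.4805 -15.5118 -1.5962 | tip: -0.3015 -0.1353 -0.0338 | tau: 0.0000 0.0000 0.0000
step 46 | θ: -2.1321 -0.9516 -2.5435 | θ̇: -8.9107 -14.6996 -0.9452 | tip: -0.3067 -0.1164 -0.0369 | tau: 0.0000 0.0000 0.0000
step 47 | θ: -2.2233 -1.0932 -2.5494 | θ̇: -9.3324 -13.5634 -0.2349 | tip: -0.3130 -0.0966 -0.0399 | tau: 0.0000 0.0000 0.0000
step 48 | θ: -2.3186 -1.2219 -2.5479 | θ̇: -9.7042 -12.1343 0.5445 | tip: -0.3199 -0.0756 -0.0430 | tau: 0.0000 0.0000 0.0000
step 49 | θ: -2.4171 -1.3350 -2.5382 | θ̇: -9.9835 -10.4513 1.4182 | tip: -0.3268 -0.0526 -0.0466 | tau: 0.0000 0.0000 0.0000
step 50 | θ: -2.5178 -1.4302 -2.5192 | θ̇: -10.1353 -8.5582 2.3996 | tip: -0.3331 -0.0272 -0.0505
final tip position (m): -0.3331 -0.0272 -0.0505


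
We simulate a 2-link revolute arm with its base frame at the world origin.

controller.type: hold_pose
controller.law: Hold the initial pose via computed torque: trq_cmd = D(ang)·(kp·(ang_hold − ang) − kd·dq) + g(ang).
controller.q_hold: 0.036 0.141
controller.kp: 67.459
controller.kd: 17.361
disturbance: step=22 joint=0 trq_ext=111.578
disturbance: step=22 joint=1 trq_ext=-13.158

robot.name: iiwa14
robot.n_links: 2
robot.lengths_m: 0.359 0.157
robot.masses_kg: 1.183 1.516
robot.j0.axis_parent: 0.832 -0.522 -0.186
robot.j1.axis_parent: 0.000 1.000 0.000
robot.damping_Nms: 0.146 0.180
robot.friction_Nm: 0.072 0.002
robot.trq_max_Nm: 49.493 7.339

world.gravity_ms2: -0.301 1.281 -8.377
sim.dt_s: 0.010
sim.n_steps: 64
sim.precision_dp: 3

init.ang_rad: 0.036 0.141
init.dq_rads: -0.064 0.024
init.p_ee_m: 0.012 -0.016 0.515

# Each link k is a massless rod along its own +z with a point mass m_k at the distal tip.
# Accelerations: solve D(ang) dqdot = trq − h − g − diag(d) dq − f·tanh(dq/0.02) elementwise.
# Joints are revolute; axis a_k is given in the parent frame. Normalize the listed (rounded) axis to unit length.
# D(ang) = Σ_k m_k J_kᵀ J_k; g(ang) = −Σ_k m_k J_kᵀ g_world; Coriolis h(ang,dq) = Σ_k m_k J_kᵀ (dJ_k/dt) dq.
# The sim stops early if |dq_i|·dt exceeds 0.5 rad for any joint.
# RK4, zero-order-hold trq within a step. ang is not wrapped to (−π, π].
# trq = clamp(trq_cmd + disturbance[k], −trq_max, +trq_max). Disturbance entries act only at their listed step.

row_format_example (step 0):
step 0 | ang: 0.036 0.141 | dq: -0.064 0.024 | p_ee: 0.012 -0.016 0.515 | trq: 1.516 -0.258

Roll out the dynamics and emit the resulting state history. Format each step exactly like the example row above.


step 1 | ang: 0.035 0.141 | dq: -0.051 0.021 | p_ee: 0.013 -0.015 0.515 | trq: 1.422 -0.246
step 2 | ang: 0.035 0.141 | dq: -0.040 0.019 | p_ee: 0.013 -0.015 0.515 | trq: 1.340 -0.236
step 3 | ang: 0.035 0.142 | dq: -0.031 0.017 | p_ee: 0.013 -0.015 0.515 | trq: 1.269 -0.227
step 4 | ang: 0.034 0.142 | dq: -0.024 0.015 | p_ee: 0.013 -0.015 0.515 | trq: 1.208 -0.219
step 5 | ang: 0.034 0.142 | dq: -0.017 0.013 | p_ee: 0.013 -0.015 0.515 | trq: 1.156 -0.212
step 6 | ang: 0.034 0.142 | dq: -0.012 0.011 | p_ee: 0.013 -0.015 0.515 | trq: 1.112 -0.207
step 7 | ang: 0.034 0.142 | dq: -0.008 0.009 | p_ee: 0.013 -0.015 0.515 | trq: 1.077 -0.202
step 8 | ang: 0.034 0.142 | dq: -0.005 0.007 | p_ee: 0.013 -0.015 0.515 | trq: 1.047 -0.198
step 9 | ang: 0.034 0.142 | dq: -0.002 0.005 | p_ee: 0.013 -0.015 0.515 | trq: 1.024 -0.194
step 10 | ang: 0.034 0.142 | dq: -0.000 0.003 | p_ee: 0.013 -0.015 0.515 | trq: 1.004 -0.191
step 11 | ang: 0.034 0.142 | dq: 0.001 0.001 | p_ee: 0.013 -0.015 0.515 | trq: 0.989 -0.188
step 12 | ang: 0.034 0.142 | dq: 0.002 -0.000 | p_ee: 0.013 -0.015 0.515 | trq: 0.976 -0.186
step 13 | ang: 0.034 0.142 | dq: 0.003 -0.001 | p_ee: 0.013 -0.015 0.515 | trq: 0.965 -0.184
step 14 | ang: 0.034 0.142 | dq: 0.004 -0.002 | p_ee: 0.013 -0.015 0.515 | trq: 0.957 -0.183
step 15 | ang: 0.034 0.142 | dq: 0.004 -0.003 | p_ee: 0.013 -0.015 0.515 | trq: 0.950 -0.181
step 16 | ang: 0.034 0.142 | dq: 0.005 -0.004 | p_ee: 0.013 -0.015 0.515 | trq: 0.944 -0.180
step 17 | ang: 0.034 0.142 | dq: 0.005 -0.004 | p_ee: 0.013 -0.015 0.515 | trq: 0.938 -0.179
step 18 | ang: 0.034 0.142 | dq: 0.005 -0.005 | p_ee: 0.013 -0.015 0.515 | trq: 0.934 -0.178
step 19 | ang: 0.034 0.142 | dq: 0.005 -0.005 | p_ee: 0.013 -0.015 0.515 | trq: 0.931 -0.177
step 20 | ang: 0.034 0.142 | dq: 0.005 -0.005 | p_ee: 0.013 -0.015 0.515 | trq: 0.928 -0.177
step 21 | ang: 0.034 0.142 | dq: 0.005 -0.005 | p_ee: 0.013 -0.015 0.515 | trq: 0.925 -0.176
step 22 | ang: 0.034 0.142 | dq: 0.005 -0.005 | p_ee: 0.013 -0.015 0.515 | trq: 49.493 -7.339
step 23 | ang: 0.039 0.140 | dq: 0.847 -0.476 | p_ee: 0.011 -0.017 0.515 | trq: -7.704 1.094
step 24 | ang: 0.046 0.135 | dq: 0.698 -0.374 | p_ee: 0.009 -0.020 0.515 | trq: -6.574 0.924
step 25 | ang: 0.053 0.132 | dq: 0.569 -0.291 | p_ee: 0.006 -0.023 0.515 | trq: -5.586 0.777
step 26 | ang: 0.058 0.129 | dq: 0.458 -0.224 | p_ee: 0.005 -0.025 0.514 | trq: -4.724 0.650
step 27 | ang: 0.062 0.127 | dq: 0.363 -0.170 | p_ee: 0.003 -0.027 0.514 | trq: -3.972 0.541
step 28 | ang: 0.065 0.126 | dq: 0.281 -0.127 | p_ee: 0.002 -0.028 0.514 | trq: -3.315 0.446
step 29 | ang: 0.067 0.125 | dq: 0.211 -0.092 | p_ee: 0.001 -0.029 0.514 | trq: -2.742 0.364
step 30 | ang: 0.069 0.124 | dq: 0.152 -0.064 | p_ee: 0.001 -0.030 0.514 | trq: -2.243 0.294
step 31 | ang: 0.071 0.124 | dq: 0.102 -0.041 | p_ee: 0.000 -0.030 0.514 | trq: -1.807 0.232
step 32 | ang: 0.071 0.123 | dq: 0.059 -0.023 | p_ee: -0.000 -0.031 0.514 | trq: -1.428 0.179
step 33 | ang: 0.072 0.123 | dq: 0.023 -0.009 | p_ee: -0.000 -0.031 0.514 | trq: -1.098 0.134
step 34 | ang: 0.072 0.123 | dq: -0.005 0.004 | p_ee: -0.000 -0.031 0.514 | trq: -0.818 0.094
step 35 | ang: 0.072 0.123 | dq: -0.028 0.017 | p_ee: -0.000 -0.031 0.514 | trq: -0.587 0.060
step 36 | ang: 0.071 0.123 | dq: -0.046 0.027 | p_ee: -0.000 -0.031 0.514 | trq: -0.391 0.030
step 37 | ang: 0.071 0.124 | dq: -0.060 0.035 | p_ee: 0.000 -0.030 0.514 | trq: -0.220 0.005
step 38 | ang: 0.070 0.124 | dq: -0.072 0.041 | p_ee: 0.000 -0.030 0.514 | trq: -0.073 -0.017
step 39 | ang: 0.069 0.124 | dq: -0.081 0.045 | p_ee: 0.001 -0.030 0.514 | trq: 0.056 -0.036
step 40 | ang: 0.069 0.125 | dq: -0.088 0.049 | p_ee: 0.001 -0.030 0.514 | trq: 0.167 -0.053
step 41 | ang: 0.068 0.125 | dq: -0.093 0.051 | p_ee: 0.001 -0.029 0.514 | trq: 0.264 -0.067
step 42 | ang: 0.067 0.126 | dq: -0.097 0.052 | p_ee: 0.002 -0.029 0.514 | trq: 0.347 -0.079
step 43 | ang: 0.066 0.126 | dq: -0.099 0.053 | p_ee: 0.002 -0.028 0.514 | trq: 0.419 -0.090
step 44 | ang: 0.065 0.127 | dq: -0.101 0.053 | p_ee: 0.002 -0.028 0.514 | trq: 0.482 -0.100
step 45 | ang: 0.064 0.128 | dq: -0.101 0.053 | p_ee: 0.003 -0.027 0.514 | trq: 0.535 -0.108
step 46 | ang: 0.063 0.128 | dq: -0.101 0.053 | p_ee: 0.003 -0.027 0.514 | trq: 0.582 -0.115
step 47 | ang: 0.062 0.129 | dq: -0.100 0.052 | p_ee: 0.003 -0.027 0.514 | trq: 0.621 -0.122
step 48 | ang: 0.061 0.129 | dq: -0.098 0.051 | p_ee: 0.004 -0.026 0.514 | trq: 0.656 -0.127
step 49 | ang: 0.060 0.130 | dq: -0.096 0.050 | p_ee: 0.004 -0.026 0.514 | trq: 0.685 -0.132
step 50 | ang: 0.059 0.130 | dq: -0.094 0.049 | p_ee: 0.004 -0.025 0.514 | trq: 0.710 -0.136
step 51 | ang: 0.058 0.131 | dq: -0.092 0.048 | p_ee: 0.005 -0.025 0.514 | trq: 0.731 -0.140
step 52 | ang: 0.057 0.131 | dq: -0.089 0.047 | p_ee: 0.005 -0.025 0.514 | trq: 0.749 -0.143
step 53 | ang: 0.056 0.132 | dq: -0.086 0.045 | p_ee: 0.005 -0.024 0.514 | trq: 0.765 -0.146
step 54 | ang: 0.055 0.132 | dq: -0.083 0.044 | p_ee: 0.006 -0.024 0.514 | trq: 0.777 -0.148
step 55 | ang: 0.054 0.132 | dq: -0.080 0.043 | p_ee: 0.006 -0.023 0.514 | trq: 0.788 -0.150
step 56 | ang: 0.054 0.133 | dq: -0.077 0.041 | p_ee: 0.006 -0.023 0.514 | trq: 0.797 -0.152
step 57 | ang: 0.053 0.133 | dq: -0.074 0.040 | p_ee: 0.007 -0.023 0.514 | trq: 0.805 -0.154
step 58 | ang: 0.052 0.134 | dq: -0.071 0.039 | p_ee: 0.007 -0.022 0.514 | trq: 0.811 -0.155
step 59 | ang: 0.051 0.134 | dq: -0.068 0.037 | p_ee: 0.007 -0.022 0.514 | trq: 0.816 -0.157
step 60 | ang: 0.051 0.134 | dq: -0.065 0.036 | p_ee: 0.007 -0.022 0.514 | trq: 0.820 -0.158
step 61 | ang: 0.050 0.135 | dq: -0.062 0.035 | p_ee: 0.008 -0.022 0.515 | trq: 0.823 -0.159
step 62 | ang: 0.050 0.135 | dq: -0.060 0.034 | p_ee: 0.008 -0.021 0.515 | trq: 0.826 -0.160
step 63 | ang: 0.049 0.135 | dq: -0.057 0.032 | p_ee: 0.008 -0.021 0.515 | trq: 0.828 -0.161
step 64 | ang: 0.048 0.136 | dq: -0.054 0.031 | p_ee: 0.008 -0.021 0.515


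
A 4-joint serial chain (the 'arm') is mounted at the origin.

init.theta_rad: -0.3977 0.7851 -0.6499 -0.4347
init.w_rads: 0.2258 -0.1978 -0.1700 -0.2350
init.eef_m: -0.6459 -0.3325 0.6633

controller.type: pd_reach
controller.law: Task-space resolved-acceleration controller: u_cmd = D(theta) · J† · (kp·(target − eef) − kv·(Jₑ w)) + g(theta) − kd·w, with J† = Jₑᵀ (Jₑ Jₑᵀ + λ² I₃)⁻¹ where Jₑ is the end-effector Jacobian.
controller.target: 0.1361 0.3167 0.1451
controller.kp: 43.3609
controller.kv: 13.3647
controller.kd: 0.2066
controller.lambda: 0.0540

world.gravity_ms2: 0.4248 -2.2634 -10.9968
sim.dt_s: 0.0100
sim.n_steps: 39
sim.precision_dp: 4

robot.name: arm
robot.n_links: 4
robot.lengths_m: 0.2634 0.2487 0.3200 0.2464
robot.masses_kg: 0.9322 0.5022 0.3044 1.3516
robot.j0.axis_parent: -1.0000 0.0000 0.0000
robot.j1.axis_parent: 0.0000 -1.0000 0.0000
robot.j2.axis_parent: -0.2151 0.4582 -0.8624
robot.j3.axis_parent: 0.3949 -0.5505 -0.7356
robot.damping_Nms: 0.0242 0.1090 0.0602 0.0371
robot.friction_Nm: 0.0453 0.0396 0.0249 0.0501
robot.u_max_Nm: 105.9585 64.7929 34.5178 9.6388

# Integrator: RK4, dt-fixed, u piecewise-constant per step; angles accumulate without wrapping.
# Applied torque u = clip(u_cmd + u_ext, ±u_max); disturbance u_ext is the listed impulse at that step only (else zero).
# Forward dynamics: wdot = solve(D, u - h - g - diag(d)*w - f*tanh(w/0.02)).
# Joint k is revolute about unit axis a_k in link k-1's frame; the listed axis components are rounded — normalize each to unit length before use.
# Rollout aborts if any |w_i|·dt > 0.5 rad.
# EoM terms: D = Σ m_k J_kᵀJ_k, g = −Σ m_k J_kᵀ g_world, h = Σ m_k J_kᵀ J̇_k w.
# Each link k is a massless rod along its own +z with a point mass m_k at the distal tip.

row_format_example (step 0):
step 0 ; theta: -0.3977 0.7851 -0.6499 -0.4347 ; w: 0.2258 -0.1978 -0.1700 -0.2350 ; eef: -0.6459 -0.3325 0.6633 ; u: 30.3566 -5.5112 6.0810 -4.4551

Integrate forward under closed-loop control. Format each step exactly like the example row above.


step 1 ; theta: -0.3931 0.7806 -0.6637 -0.4467 ; w: 0.6871 -0.6913 -2.5287 -2.1127 ; eef: -0.6449 -0.3306 0.6647 ; u: 28.0143 -6.7030 6.3668 -3.7192
step 2 ; theta: -0.3844 0.7725 -0.6946 -0.4704 ; w: 1.0617 -0.9165 -3.6479 -2.6309 ; eef: -0.6437 -0.3272 0.6657 ; u: 26.5084 -7.8942 6.4599 -3.3507
step 3 ; theta: -0.3721 0.7626 -0.7350 -0.4977 ; w: 1.4022 -1.0670 -4.4236 -2.8573 ; eef: -0.6425 -0.3229 0.6665 ; u: 25.6575 -9.0292 6.5010 -3.0633
step 4 ; theta: -0.3563 0.7513 -0.7826 -0.5270 ; w: 1.7387 -1.1953 -5.1092 -3.0357 ; eef: -0.6411 -0.3176 0.6672 ; u: 25.3443 -10.0700 6.5191 -2.7904
step 5 ; theta: -0.3372 0.7388 -0.8371 -0.5581 ; w: 2.0902 -1.3127 -5.7820 -3.2145 ; eef: -0.6394 -0.3116 0.6677 ; u: 25.4714 -10.9794 6.5121 -2.5159
step 6 ; theta: -0.3144 0.7251 -0.8983 -0.5909 ; w: 2.4690 -1.4162 -6.4651 -3.3997 ; eef: -0.6374 -0.3048 0.6681 ; u: 25.9278 -11.7141 6.4674 -2.2354
step 7 ; theta: -0.2876 0.7105 -0.9664 -0.6256 ; w: 2.8816 -1.4950 -7.1580 -3.5893 ; eef: -0.6349 -0.2972 0.6681 ; u: 26.5661 -12.2259 6.3664 -1.9467
step 8 ; theta: -0.2565 0.6953 -1.0415 -0.6622 ; w: 3.3277 -1.5337 -7.8451 -3.7815 ; eef: -0.6317 -0.2890 0.6679 ; u: 27.1934 -12.4687 6.1881 -1.6488
step 9 ; theta: -0.2209 0.6801 -1.1233 -0.7008 ; w: 3.7999 -1.5150 -8.4994 -3.9773 ; eef: -0.6277 -0.2801 0.6674 ; u: 27.5846 -12.4117 5.9130 -1.3413
step 10 ; theta: -0.1804 0.6653 -1.2113 -0.7413 ; w: 4.2837 -1.4233 -9.0867 -4.1818 ; eef: -0.6228 -0.2706 0.6664 ; u: 27.5189 -12.0514 5.5287 -1.0255
step 11 ; theta: -0.1351 0.6519 -1.3047 -0.7840 ; w: 4.7588 -1.2490 -9.5706 -4.4034 ; eef: -0.6169 -0.2603 0.6649 ; u: 26.8297 -11.4185 5.0347 -0.7049
step 12 ; theta: -0.0853 0.6407 -1.4023 -0.8290 ; w: 5.2026 -0.9913 -9.9180 -4.6524 ; eef: -0.6097 -0.2493 0.6629 ; u: 25.4462 -10.5726 4.4450 -0.3852
step 13 ; theta: -0.0312 0.6324 -1.5025 -0.8766 ; w: 5.5939 -0.6602 -10.1041 -4.9379 ; eef: -0.6013 -0.2376 0.6603 ; u: 23.4045 -9.5879 3.7857 -0.0743
step 14 ; theta: 0.0264 0.6278 -1.6037 -0.9274 ; w: 5.9169 -0.2742 -10.1157 -5.2638 ; eef: -0.5915 -0.2251 0.6571 ; u: 20.8266 -8.5363 3.0910 0.2191
step 15 ; theta: 0.0868 0.6271 -1.7042 -0.9816 ; w: 6.1627 0.1424 -9.9514 -5.6289 ; eef: -0.5805 -0.2120 0.6533 ; u: 17.8766 -7.4743 2.3961 0.4871
step 16 ; theta: 0.1493 0.6307 -1.8021 -1.0397 ; w: 6.3286 0.5624 -9.6200 -6.0288 ; eef: -0.5682 -0.1982 0.6488 ; u: 14.7185 -6.4376 1.7324 0.7246
step 17 ; theta: 0.2131 0.6384 -1.8960 -1.1019 ; w: 6.4213 0.9684 -9.1433 -6.4316 ; eef: -0.5548 -0.1837 0.6437 ; u: 11.5160 -5.4589 1.1271 0.9252
step 18 ; theta: 0.2774 0.6500 -1.9845 -1.1680 ; w: 6.4499 1.3453 -8.5512 -6.8169 ; eef: -0.5404 -0.1686 0.6382 ; u: 8.3855 -4.5519 0.5983 1.0890
step 19 ; theta: 0.3418 0.6652 -2.0667 -1.2379 ; w: 6.4256 1.6849 -7.8778 -7.1655 ; eef: -0.5251 -0.1530 0.6321 ; u: 5.4102 -3.7232 0.1563 1.2191
step 20 ; theta: 0.4058 0.6836 -2.1419 -1.3109 ; w: 6.3598 1.9849 -7.1578 -7.4624 ; eef: -0.5091 -0.1370 0.6255 ; u: 2.6444 -2.9742 -0.1947 1.3202
step 21 ; theta: 0.4689 0.7048 -2.2098 -1.3867 ; w: 6.2627 2.2477 -6.4233 -7.6985 ; eef: -0.4926 -0.1206 0.6186 ; u: 0.1192 -2.3030 -0.4556 1.3980
step 22 ; theta: 0.5309 0.7285 -2.2704 -1.4645 ; w: 6.1430 2.4786 -5.7015 -7.8710 ; eef: -0.4757 -0.1039 0.6114 ; u: -2.1522 -1.7048 -0.6311 1.4583
step 23 ; theta: 0.5916 0.7543 -2.3239 -1.5438 ; w: 6.0074 2.6842 -5.0131 -7.9819 ; eef: -0.4585 -0.0870 0.6039 ; u: -4.1699 -1.1727 -0.7280 1.5059
step 24 ; theta: 0.6509 0.7821 -2.3708 -1.6239 ; w: 5.8612 2.8715 -4.3725 -8.0361 ; eef: -0.4413 -0.0699 0.5961 ; u: -5.9438 -0.6980 -0.7544 1.5449
step 25 ; theta: 0.7088 0.8117 -2.4115 -1.7043 ; w: 5.7083 3.0470 -3.7885 -8.0403 ; eef: -0.4242 -0.0528 0.5882 ; u: -7.4905 -0.2718 -0.7187 1.5780
step 26 ; theta: 0.7650 0.8430 -2.4468 -1.7845 ; w: 5.5513 3.2168 -3.2657 -8.0012 ; eef: -0.4072 -0.0357 0.5802 ; u: -8.8301 0.1156 -0.6289 1.6072
step 27 ; theta: 0.8197 0.8760 -2.4771 -1.8642 ; w: 5.3924 3.3865 -2.8056 -7.9251 ; eef: -0.3905 -0.0186 0.5721 ; u: -9.9851 0.4732 -0.4923 1.6338
step 28 ; theta: 0.8728 0.9107 -2.5031 -1.9429 ; w: 5.2331 3.5608 -2.4075 -7.8168 ; eef: -0.3742 -0.0016 0.5639 ; u: -10.9779 0.8097 -0.3150 1.6586
step 29 ; theta: 0.9244 0.9472 -2.5254 -2.0204 ; w: 5.0745 3.7441 -2.0699 -7.6797 ; eef: -0.3583 0.0152 0.5557 ; u: -11.8309 1.1334 -0.1021 1.6821
step 30 ; theta: 0.9743 0.9856 -2.5446 -2.0964 ; w: 4.9176 3.9403 -1.7908 -7.5157 ; eef: -0.3430 0.0319 0.5475 ; u: -12.5650 1.4520 0.1426 1.7049
step 31 ; theta: 1.0227 1.0261 -2.5614 -2.1707 ; w: 4.7631 4.1529 -1.5684 -7.3250 ; eef: -0.3282 0.0484 0.5393 ; u: -13.1999 1.7726 0.4167 1.7274
step 32 ; theta: 1.0696 1.0687 -2.5761 -2.2429 ; w: 4.6115 4.3851 -1.4014 -7.1063 ; eef: -0.3142 0.0646 0.5312 ; u: -13.7541 2.1021 0.7186 1.7503
step 33 ; theta: 1.1149 1.1138 -2.5895 -2.3127 ; w: 4.4635 4.6397 -1.2887 -6.8573 ; eef: -0.3009 0.0806 0.5231 ; u: -14.2448 2.4465 1.0481 1.7742
step 34 ; theta: 1.1588 1.1616 -2.6020 -2.3800 ; w: 4.3193 4.9189 -1.2298 -6.5755 ; eef: -0.2883 0.0964 0.5151 ; u: -14.6880 2.8113 1.4056 1.8002
step 35 ; theta: 1.2013 1.2123 -2.6142 -2.4443 ; w: 4.1789 5.2243 -1.2235 -6.2594 ; eef: -0.2767 0.1118 0.5071 ; u: -15.0989 3.2005 1.7922 1.8299
step 36 ; theta: 1.2424 1.2662 -2.6266 -2.5052 ; w: 4.0421 5.5565 -1.2674 -5.9116 ; eef: -0.2660 0.1269 0.4991 ; u: -15.4915 3.6168 2.2094 1.8657
step 37 ; theta: 1.2822 1.3235 -2.6396 -2.5626 ; w: 3.9080 5.9145 -1.3563 -5.5414 ; eef: -0.2562 0.1417 0.4911 ; u: -15.8784 4.0616 2.6589 1.9117
step 38 ; theta: 1.3206 1.3845 -2.6537 -2.6163 ; w: 3.7749 6.2964 -1.4813 -5.1679 ; eef: -0.2475 0.1560 0.4830 ; u: -16.2700 4.5357 3.1424 1.9737
step 39 ; theta: 1.3577 1.4495 -2.6692 -2.6663 ; w: 3.6402 6.6990 -1.6304 -4.8199 ; eef: -0.2398 0.1699 0.4748


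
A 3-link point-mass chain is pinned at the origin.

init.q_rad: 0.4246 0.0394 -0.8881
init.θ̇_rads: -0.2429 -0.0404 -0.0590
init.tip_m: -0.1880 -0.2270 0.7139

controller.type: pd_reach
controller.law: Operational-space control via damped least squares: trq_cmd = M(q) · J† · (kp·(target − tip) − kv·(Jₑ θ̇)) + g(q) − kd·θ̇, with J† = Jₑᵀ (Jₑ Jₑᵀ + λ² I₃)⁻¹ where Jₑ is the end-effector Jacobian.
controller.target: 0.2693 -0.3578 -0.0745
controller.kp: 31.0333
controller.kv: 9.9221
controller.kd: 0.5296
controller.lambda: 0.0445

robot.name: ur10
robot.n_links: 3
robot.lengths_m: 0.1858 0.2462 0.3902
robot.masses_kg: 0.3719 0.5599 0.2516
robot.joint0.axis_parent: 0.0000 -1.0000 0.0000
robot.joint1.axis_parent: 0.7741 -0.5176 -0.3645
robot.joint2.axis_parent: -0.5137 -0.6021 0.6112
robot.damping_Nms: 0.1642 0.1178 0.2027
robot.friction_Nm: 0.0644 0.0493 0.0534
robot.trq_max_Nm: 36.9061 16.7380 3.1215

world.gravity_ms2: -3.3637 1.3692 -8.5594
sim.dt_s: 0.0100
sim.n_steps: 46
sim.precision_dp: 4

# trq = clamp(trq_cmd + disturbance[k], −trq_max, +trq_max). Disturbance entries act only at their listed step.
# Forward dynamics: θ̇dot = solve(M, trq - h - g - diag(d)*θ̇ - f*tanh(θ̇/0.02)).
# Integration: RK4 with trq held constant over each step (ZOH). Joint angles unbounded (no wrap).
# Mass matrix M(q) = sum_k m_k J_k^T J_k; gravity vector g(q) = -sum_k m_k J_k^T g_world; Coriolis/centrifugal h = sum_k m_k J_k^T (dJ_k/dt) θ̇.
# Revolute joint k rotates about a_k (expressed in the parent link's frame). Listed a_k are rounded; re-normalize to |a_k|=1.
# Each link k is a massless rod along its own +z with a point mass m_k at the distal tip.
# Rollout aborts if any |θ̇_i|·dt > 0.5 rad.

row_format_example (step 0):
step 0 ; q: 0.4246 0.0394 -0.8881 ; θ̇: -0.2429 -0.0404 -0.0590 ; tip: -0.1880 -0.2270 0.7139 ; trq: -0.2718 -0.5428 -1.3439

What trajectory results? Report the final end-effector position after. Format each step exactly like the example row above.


step 1 ; q: 0.4247 0.0352 -0.8975 ; θ̇: 0.2387 -0.7672 -1.7395 ; tip: -0.1856 -0.2272 0.7135 ; trq: -0.7777 -0.2459 -0.3331
step 2 ; q: 0.4276 0.0272 -0.9158 ; θ̇: 0.3524 -0.8311 -1.9130 ; tip: -0.1832 -0.2278 0.7121 ; trq: -1.2021 -0.3253 -0.2297
step 3 ; q: 0.4314 0.0190 -0.9348 ; θ̇: 0.4081 -0.8143 -1.9073 ; tip: -0.1812 -0.2284 0.7103 ; trq: -1.5690 -0.4369 -0.2305
step 4 ; q: 0.4357 0.0110 -0.9538 ; θ̇: 0.4446 -0.7876 -1.8823 ; tip: -0.1797 -0.2291 0.7084 ; trq: -1.8871 -0.5406 -0.2395
step 5 ; q: 0.4403 0.0032 -0.9725 ; θ̇: 0.4688 -0.7603 -1.8580 ; tip: -0.1786 -0.2298 0.7064 ; trq: -2.1633 -0.6324 -0.2453
step 6 ; q: 0.4450 -0.0042 -0.9909 ; θ̇: 0.4828 -0.7338 -1.8364 ; tip: -0.1778 -0.2307 0.7042 ; trq: -2.4031 -0.7129 -0.2473
step 7 ; q: 0.4499 -0.0114 -1.0092 ; θ̇: 0.4881 -0.7085 -1.8173 ; tip: -0.1772 -0.2316 0.7019 ; trq: -2.6116 -0.7833 -0.2459
step 8 ; q: 0.4547 -0.0184 -1.0273 ; θ̇: 0.4861 -0.6844 -1.8004 ; tip: -0.1768 -0.2325 0.6996 ; trq: -2.7928 -0.8446 -0.2419
step 9 ; q: 0.4596 -0.0251 -1.0452 ; θ̇: 0.4777 -0.6615 -1.7853 ; tip: -0.1765 -0.2336 0.6972 ; trq: -2.9503 -0.8979 -0.2358
step 10 ; q: 0.4643 -0.0316 -1.0629 ; θ̇: 0.4638 -0.6398 -1.7716 ; tip: -0.1762 -0.2347 0.6948 ; trq: -3.0872 -0.9441 -0.2278
step 11 ; q: 0.4688 -0.0379 -1.0806 ; θ̇: 0.4451 -0.6192 -1.7591 ; tip: -0.1760 -0.2358 0.6923 ; trq: -3.2061 -0.9840 -0.2185
step 12 ; q: 0.4731 -0.0440 -1.0981 ; θ̇: 0.4224 -0.5997 -1.7477 ; tip: -0.1757 -0.2371 0.6898 ; trq: -3.3093 -1.0183 -0.2080
step 13 ; q: 0.4772 -0.0499 -1.1155 ; θ̇: 0.3961 -0.5812 -1.7370 ; tip: -0.1754 -0.2383 0.6872 ; trq: -3.3988 -1.0477 -0.1966
step 14 ; q: 0.4810 -0.0556 -1.1328 ; θ̇: 0.3667 -0.5635 -1.7271 ; tip: -0.1750 -0.2397 0.6846 ; trq: -3.4762 -1.0727 -0.1845
step 15 ; q: 0.4845 -0.0612 -1.1500 ; θ̇: 0.3346 -0.5467 -1.7177 ; tip: -0.1745 -0.2410 0.6821 ; trq: -3.5431 -1.0939 -0.1719
step 16 ; q: 0.4877 -0.0665 -1.1672 ; θ̇: 0.3001 -0.5307 -1.7087 ; tip: -0.1738 -0.2425 0.6795 ; trq: -3.6006 -1.1116 -0.1588
step 17 ; q: 0.4905 -0.0718 -1.1842 ; θ̇: 0.2637 -0.5153 -1.7000 ; tip: -0.1731 -0.2439 0.6769 ; trq: -3.6500 -1.1264 -0.1454
step 18 ; q: 0.4930 -0.0768 -1.2011 ; θ̇: 0.2254 -0.5006 -1.6917 ; tip: -0.1722 -0.2454 0.6744 ; trq: -3.6920 -1.1385 -0.1317
step 19 ; q: 0.4950 -0.0818 -1.2180 ; θ̇: 0.1856 -0.4864 -1.6835 ; tip: -0.1711 -0.2470 0.6718 ; trq: -3.7276 -1.1483 -0.1178
step 20 ; q: 0.4967 -0.0865 -1.2348 ; θ̇: 0.1445 -0.4727 -1.6754 ; tip: -0.1699 -0.2486 0.6693 ; trq: -3.7574 -1.1560 -0.1039
step 21 ; q: 0.4979 -0.0912 -1.2515 ; θ̇: 0.1021 -0.4594 -1.6675 ; tip: -0.1685 -0.2502 0.6667 ; trq: -3.7820 -1.1619 -0.0899
step 22 ; q: 0.4987 -0.0957 -1.2681 ; θ̇: 0.0586 -0.4466 -1.6596 ; tip: -0.1669 -0.2518 0.6642 ; trq: -3.8020 -1.1661 -0.0758
step 23 ; q: 0.4991 -0.1001 -1.2846 ; θ̇: 0.0147 -0.4347 -1.6526 ; tip: -0.1651 -0.2534 0.6617 ; trq: -3.8187 -1.1685 -0.0613
step 24 ; q: 0.4990 -0.1044 -1.3012 ; θ̇: -0.0247 -0.4299 -1.6544 ; tip: -0.1631 -0.2551 0.6592 ; trq: -3.8415 -1.1664 -0.0424
step 25 ; q: 0.4986 -0.1087 -1.3177 ; θ̇: -0.0637 -0.4246 -1.6523 ; tip: -0.1610 -0.2568 0.6568 ; trq: -3.8657 -1.1640 -0.0262
step 26 ; q: 0.4977 -0.1129 -1.3341 ; θ̇: -0.1051 -0.4159 -1.6435 ; tip: -0.1587 -0.2585 0.6543 ; trq: -3.8847 -1.1627 -0.0137
step 27 ; q: 0.4965 -0.1170 -1.3505 ; θ̇: -0.1481 -0.4063 -1.6339 ; tip: -0.1562 -0.2601 0.6519 ; trq: -3.8988 -1.1611 -0.0016
step 28 ; q: 0.4947 -0.1210 -1.3668 ; θ̇: -0.1922 -0.3964 -1.6243 ; tip: -0.1536 -0.2618 0.6495 ; trq: -3.9086 -1.1588 0.0105
step 29 ; q: 0.4926 -0.1249 -1.3830 ; θ̇: -0.2374 -0.3864 -1.6149 ; tip: -0.1507 -0.2635 0.6472 ; trq: -3.9145 -1.1558 0.0229
step 30 ; q: 0.4900 -0.1287 -1.3991 ; θ̇: -0.2834 -0.3763 -1.6055 ; tip: -0.1477 -0.2652 0.6448 ; trq: -3.9168 -1.1522 0.0353
step 31 ; q: 0.4869 -0.1324 -1.4151 ; θ̇: -0.3301 -0.3661 -1.5962 ; tip: -0.1445 -0.2669 0.6425 ; trq: -3.9158 -1.1480 0.0477
step 32 ; q: 0.4834 -0.1360 -1.4310 ; θ̇: -0.3776 -0.3559 -1.5868 ; tip: -0.1411 -0.2686 0.6402 ; trq: -3.9118 -1.1431 0.0600
step 33 ; q: 0.4794 -0.1395 -1.4468 ; θ̇: -0.4256 -0.3456 -1.5774 ; tip: -0.1375 -0.2703 0.6379 ; trq: -3.9050 -1.1377 0.0722
step 34 ; q: 0.4749 -0.1429 -1.4625 ; θ̇: -0.4741 -0.3353 -1.5679 ; tip: -0.1337 -0.2720 0.6357 ; trq: -3.8955 -1.1317 0.0844
step 35 ; q: 0.4699 -0.1462 -1.4781 ; θ̇: -0.5231 -0.3251 -1.5583 ; tip: -0.1297 -0.2737 0.6334 ; trq: -3.8834 -1.1251 0.0963
step 36 ; q: 0.4644 -0.1494 -1.4936 ; θ̇: -0.5725 -0.3148 -1.5485 ; tip: -0.1255 -0.2754 0.6312 ; trq: -3.8689 -1.1179 0.1080
step 37 ; q: 0.4584 -0.1525 -1.5091 ; θ̇: -0.6223 -0.3045 -1.5385 ; tip: -0.1211 -0.2771 0.6290 ; trq: -3.8520 -1.1102 0.1195
step 38 ; q: 0.4520 -0.1555 -1.5244 ; θ̇: -0.6723 -0.2941 -1.5284 ; tip: -0.1165 -0.2788 0.6267 ; trq: -3.8328 -1.1020 0.1308
step 39 ; q: 0.4450 -0.1584 -1.5396 ; θ̇: -0.7226 -0.2838 -1.5180 ; tip: -0.1117 -0.2805 0.6245 ; trq: -3.8114 -1.0933 0.1417
step 40 ; q: 0.4375 -0.1612 -1.5547 ; θ̇: -0.7731 -0.2735 -1.5074 ; tip: -0.1068 -0.2822 0.6223 ; trq: -3.7877 -1.0841 0.1524
step 41 ; q: 0.4295 -0.1639 -1.5697 ; θ̇: -0.8238 -0.2632 -1.4966 ; tip: -0.1016 -0.2839 0.6201 ; trq: -3.7618 -1.0743 0.1627
step 42 ; q: 0.4210 -0.1664 -1.5846 ; θ̇: -0.8746 -0.2529 -1.4855 ; tip: -0.0962 -0.2856 0.6179 ; trq: -3.7337 -1.0640 0.1727
step 43 ; q: 0.4120 -0.1689 -1.5994 ; θ̇: -0.9255 -0.2426 -1.4741 ; tip: -0.0907 -0.2873 0.6157 ; trq: -3.7034 -1.0532 0.1823
step 44 ; q: 0.4025 -0.1713 -1.6141 ; θ̇: -0.9765 -0.2323 -1.4625 ; tip: -0.0850 -0.2889 0.6134 ; trq: -3.6708 -1.0419 0.1915
step 45 ; q: 0.3925 -0.1735 -1.6286 ; θ̇: -1.0275 -0.2220 -1.4506 ; tip: -0.0790 -0.2906 0.6112 ; trq: -3.6360 -1.0300 0.2003
step 46 ; q: 0.3820 -0.1757 -1.6431 ; θ̇: -1.0785 -0.2117 -1.4384 ; tip: -0.0729 -0.2922 0.6089
final tip position (m): -0.0729 -0.2922 0.6089


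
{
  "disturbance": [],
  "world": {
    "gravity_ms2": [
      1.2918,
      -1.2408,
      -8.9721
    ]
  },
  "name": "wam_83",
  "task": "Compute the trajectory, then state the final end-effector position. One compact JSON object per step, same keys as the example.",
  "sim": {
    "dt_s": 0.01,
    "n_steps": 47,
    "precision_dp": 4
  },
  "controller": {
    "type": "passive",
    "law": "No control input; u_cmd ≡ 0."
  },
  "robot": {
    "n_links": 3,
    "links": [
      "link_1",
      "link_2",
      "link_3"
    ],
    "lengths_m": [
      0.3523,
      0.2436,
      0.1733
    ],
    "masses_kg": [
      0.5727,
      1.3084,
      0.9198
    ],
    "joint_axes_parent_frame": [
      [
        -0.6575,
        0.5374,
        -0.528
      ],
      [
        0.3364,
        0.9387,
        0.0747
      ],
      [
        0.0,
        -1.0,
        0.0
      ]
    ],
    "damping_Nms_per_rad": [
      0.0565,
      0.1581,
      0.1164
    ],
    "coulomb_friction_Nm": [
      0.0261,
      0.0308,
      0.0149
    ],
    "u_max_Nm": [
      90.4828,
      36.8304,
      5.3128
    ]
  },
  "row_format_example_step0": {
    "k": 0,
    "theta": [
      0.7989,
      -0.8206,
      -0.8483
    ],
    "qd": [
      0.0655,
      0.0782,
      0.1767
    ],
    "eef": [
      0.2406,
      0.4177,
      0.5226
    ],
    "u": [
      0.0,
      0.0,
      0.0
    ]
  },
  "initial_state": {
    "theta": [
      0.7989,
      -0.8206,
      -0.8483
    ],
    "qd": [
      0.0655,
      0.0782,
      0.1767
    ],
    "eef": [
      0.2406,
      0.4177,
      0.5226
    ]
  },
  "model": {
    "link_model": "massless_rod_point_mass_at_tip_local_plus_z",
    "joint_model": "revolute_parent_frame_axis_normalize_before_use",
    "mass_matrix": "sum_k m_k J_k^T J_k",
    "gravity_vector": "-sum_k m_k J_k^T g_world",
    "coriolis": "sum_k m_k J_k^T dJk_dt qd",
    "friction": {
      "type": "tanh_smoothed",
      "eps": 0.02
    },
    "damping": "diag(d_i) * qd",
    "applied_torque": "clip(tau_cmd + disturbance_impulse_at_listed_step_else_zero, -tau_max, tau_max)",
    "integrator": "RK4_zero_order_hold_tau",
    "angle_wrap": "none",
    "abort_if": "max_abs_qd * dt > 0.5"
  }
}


{"k":1,"theta":[0.8,-0.821,-0.8488],"qd":[0.1641,-0.148,-0.2577],"eef":[0.2411,0.418,0.522],"u":[0.0,0.0,0.0]}
{"k":2,"theta":[0.8022,-0.8235,-0.8533],"qd":[0.2645,-0.3615,-0.6456],"eef":[0.242,0.4184,0.5207],"u":[0.0,0.0,0.0]}
{"k":3,"theta":[0.8053,-0.8282,-0.8615],"qd":[0.3668,-0.5649,-0.9939],"eef":[0.2432,0.419,0.5185],"u":[0.0,0.0,0.0]}
{"k":4,"theta":[0.8095,-0.8348,-0.8731],"qd":[0.4712,-0.759,-1.304],"eef":[0.2447,0.4198,0.5156],"u":[0.0,0.0,0.0]}
{"k":5,"theta":[0.8148,-0.8433,-0.8875],"qd":[0.5779,-0.9446,-1.5778],"eef":[0.2466,0.4208,0.5119],"u":[0.0,0.0,0.0]}
{"k":6,"theta":[0.8211,-0.8537,-0.9045],"qd":[0.6873,-1.1225,-1.8167],"eef":[0.2487,0.4219,0.5074],"u":[0.0,0.0,0.0]}
{"k":7,"theta":[0.8285,-0.8657,-0.9237],"qd":[0.7994,-1.2934,-2.0221],"eef":[0.2511,0.4233,0.5021],"u":[0.0,0.0,0.0]}
{"k":8,"theta":[0.8371,-0.8795,-0.9448],"qd":[0.9144,-1.4579,-2.1952],"eef":[0.2537,0.4249,0.496],"u":[0.0,0.0,0.0]}
{"k":9,"theta":[0.8468,-0.8949,-0.9675],"qd":[1.0326,-1.6164,-2.3367],"eef":[0.2566,0.4267,0.4892],"u":[0.0,0.0,0.0]}
{"k":10,"theta":[0.8578,-0.9118,-0.9915],"qd":[1.1541,-1.7693,-2.4472],"eef":[0.2597,0.4286,0.4816],"u":[0.0,0.0,0.0]}
{"k":11,"theta":[0.8699,-0.9302,-1.0164],"qd":[1.2792,-1.9168,-2.5269],"eef":[0.2631,0.4308,0.4732],"u":[0.0,0.0,0.0]}
{"k":12,"theta":[0.8834,-0.9501,-1.0419],"qd":[1.408,-2.0589,-2.5757],"eef":[0.2666,0.4331,0.464],"u":[0.0,0.0,0.0]}
{"k":13,"theta":[0.8981,-0.9714,-1.0678],"qd":[1.5408,-2.1955,-2.5931],"eef":[0.2703,0.4356,0.454],"u":[0.0,0.0,0.0]}
{"k":14,"theta":[0.9142,-0.994,-1.0937],"qd":[1.6777,-2.3263,-2.5784],"eef":[0.2742,0.4382,0.4432],"u":[0.0,0.0,0.0]}
{"k":15,"theta":[0.9317,-1.0179,-1.1192],"qd":[1.8189,-2.4508,-2.5309],"eef":[0.2782,0.441,0.4316],"u":[0.0,0.0,0.0]}
{"k":16,"theta":[0.9506,-1.043,-1.1442],"qd":[1.9647,-2.568,-2.4494],"eef":[0.2824,0.4439,0.4191],"u":[0.0,0.0,0.0]}
{"k":17,"theta":[0.971,-1.0692,-1.1681],"qd":[2.1153,-2.677,-2.3325],"eef":[0.2868,0.4469,0.4058],"u":[0.0,0.0,0.0]}
{"k":18,"theta":[0.9929,-1.0965,-1.1907],"qd":[2.2708,-2.7764,-2.1788],"eef":[0.2913,0.45,0.3917],"u":[0.0,0.0,0.0]}
{"k":19,"theta":[1.0164,-1.1247,-1.2116],"qd":[2.4313,-2.8646,-1.9867],"eef":[0.2959,0.4533,0.3766],"u":[0.0,0.0,0.0]}
{"k":20,"theta":[1.0415,-1.1538,-1.2303],"qd":[2.5972,-2.9394,-1.7548],"eef":[0.3007,0.4565,0.3607],"u":[0.0,0.0,0.0]}
{"k":21,"theta":[1.0684,-1.1835,-1.2465],"qd":[2.7684,-2.9986,-1.4813],"eef":[0.3056,0.4599,0.3438],"u":[0.0,0.0,0.0]}
{"k":22,"theta":[1.0969,-1.2137,-1.2598],"qd":[2.9451,-3.0393,-1.1649],"eef":[0.3106,0.4632,0.326],"u":[0.0,0.0,0.0]}
{"k":23,"theta":[1.1273,-1.2442,-1.2697],"qd":[3.1275,-3.0584,-0.8041],"eef":[0.3157,0.4665,0.3071],"u":[0.0,0.0,0.0]}
{"k":24,"theta":[1.1595,-1.2748,-1.2757],"qd":[3.3154,-3.0525,-0.3979],"eef":[0.3209,0.4698,0.2873],"u":[0.0,0.0,0.0]}
{"k":25,"theta":[1.1936,-1.3051,-1.2775],"qd":[3.5088,-3.0184,0.0519],"eef":[0.3263,0.473,0.2664],"u":[0.0,0.0,0.0]}
{"k":26,"theta":[1.2297,-1.335,-1.2746],"qd":[3.7073,-2.9542,0.536],"eef":[0.3316,0.476,0.2444],"u":[0.0,0.0,0.0]}
{"k":27,"theta":[1.2678,-1.3641,-1.2666],"qd":[3.911,-2.8535,1.0672],"eef":[0.337,0.4788,0.2214],"u":[0.0,0.0,0.0]}
{"k":28,"theta":[1.3079,-1.392,-1.2531],"qd":[4.1196,-2.7126,1.6447],"eef":[0.3425,0.4812,0.1971],"u":[0.0,0.0,0.0]}
{"k":29,"theta":[1.3502,-1.4182,-1.2335],"qd":[4.3325,-2.528,2.2669],"eef":[0.3479,0.4832,0.1718],"u":[0.0,0.0,0.0]}
{"k":30,"theta":[1.3946,-1.4424,-1.2076],"qd":[4.5488,-2.2969,2.9315],"eef":[0.3532,0.4848,0.1453],"u":[0.0,0.0,0.0]}
{"k":31,"theta":[1.4412,-1.464,-1.1748],"qd":[4.7677,-2.0172,3.6354],"eef":[0.3584,0.4857,0.1176],"u":[0.0,0.0,0.0]}
{"k":32,"theta":[1.4899,-1.4825,-1.1348],"qd":[4.9878,-1.6882,4.3744],"eef":[0.3635,0.4858,0.0889],"u":[0.0,0.0,0.0]}
{"k":33,"theta":[1.5409,-1.4976,-1.0872],"qd":[5.2075,-1.3103,5.1429],"eef":[0.3683,0.485,0.0592],"u":[0.0,0.0,0.0]}
{"k":34,"theta":[1.5941,-1.5086,-1.0318],"qd":[5.4248,-0.8858,5.9335],"eef":[0.3728,0.4832,0.0285],"u":[0.0,0.0,0.0]}
{"k":35,"theta":[1.6494,-1.5152,-0.9685],"qd":[5.6376,-0.4192,6.736],"eef":[0.3771,0.4801,-0.0029],"u":[0.0,0.0,0.0]}
{"k":36,"theta":[1.7068,-1.5169,-0.8971],"qd":[5.8429,0.0818,7.5344],"eef":[0.3809,0.4756,-0.0348],"u":[0.0,0.0,0.0]}
{"k":37,"theta":[1.7662,-1.5135,-0.8179],"qd":[6.0375,0.6041,8.3018],"eef":[0.3844,0.4696,-0.0672],"u":[0.0,0.0,0.0]}
{"k":38,"theta":[1.8275,-1.5047,-0.7313],"qd":[6.2176,1.1394,9.0167],"eef":[0.3875,0.4618,-0.0996],"u":[0.0,0.0,0.0]}
{"k":39,"theta":[1.8905,-1.4907,-0.6379],"qd":[6.3787,1.6716,9.6394],"eef":[0.3902,0.4521,-0.1318],"u":[0.0,0.0,0.0]}
{"k":40,"theta":[1.955,-1.4714,-0.5389],"qd":[6.5159,2.1819,10.1188],"eef":[0.3927,0.4402,-0.1636],"u":[0.0,0.0,0.0]}
{"k":41,"theta":[2.0207,-1.4472,-0.4362],"qd":[6.6241,2.6508,10.3979],"eef":[0.395,0.4261,-0.1946],"u":[0.0,0.0,0.0]}
{"k":42,"theta":[2.0874,-1.4186,-0.3318],"qd":[6.6991,3.0616,10.4243],"eef":[0.3973,0.4095,-0.2245],"u":[0.0,0.0,0.0]}
{"k":43,"theta":[2.1546,-1.3862,-0.2286],"qd":[6.7388,3.4049,10.1669],"eef":[0.3997,0.3906,-0.2534],"u":[0.0,0.0,0.0]}
{"k":44,"theta":[2.222,-1.3507,-0.1294],"qd":[6.7435,3.6818,9.6282],"eef":[0.4025,0.3691,-0.281],"u":[0.0,0.0,0.0]}
{"k":45,"theta":[2.2894,-1.3127,-0.0369],"qd":[6.7158,3.9023,8.8434],"eef":[0.4057,0.3452,-0.3074],"u":[0.0,0.0,0.0]}
{"k":46,"theta":[2.3563,-1.2728,0.0468],"qd":[6.6595,4.0807,7.8666],"eef":[0.4094,0.3189,-0.3327],"u":[0.0,0.0,0.0]}
{"k":47,"theta":[2.4225,-1.2312,0.12],"qd":[6.5788,4.2296,6.7534],"eef":[0.4136,0.2903,-0.357]}
{"summary": "final eef position (m): 0.4136 0.2903 -0.3570"}


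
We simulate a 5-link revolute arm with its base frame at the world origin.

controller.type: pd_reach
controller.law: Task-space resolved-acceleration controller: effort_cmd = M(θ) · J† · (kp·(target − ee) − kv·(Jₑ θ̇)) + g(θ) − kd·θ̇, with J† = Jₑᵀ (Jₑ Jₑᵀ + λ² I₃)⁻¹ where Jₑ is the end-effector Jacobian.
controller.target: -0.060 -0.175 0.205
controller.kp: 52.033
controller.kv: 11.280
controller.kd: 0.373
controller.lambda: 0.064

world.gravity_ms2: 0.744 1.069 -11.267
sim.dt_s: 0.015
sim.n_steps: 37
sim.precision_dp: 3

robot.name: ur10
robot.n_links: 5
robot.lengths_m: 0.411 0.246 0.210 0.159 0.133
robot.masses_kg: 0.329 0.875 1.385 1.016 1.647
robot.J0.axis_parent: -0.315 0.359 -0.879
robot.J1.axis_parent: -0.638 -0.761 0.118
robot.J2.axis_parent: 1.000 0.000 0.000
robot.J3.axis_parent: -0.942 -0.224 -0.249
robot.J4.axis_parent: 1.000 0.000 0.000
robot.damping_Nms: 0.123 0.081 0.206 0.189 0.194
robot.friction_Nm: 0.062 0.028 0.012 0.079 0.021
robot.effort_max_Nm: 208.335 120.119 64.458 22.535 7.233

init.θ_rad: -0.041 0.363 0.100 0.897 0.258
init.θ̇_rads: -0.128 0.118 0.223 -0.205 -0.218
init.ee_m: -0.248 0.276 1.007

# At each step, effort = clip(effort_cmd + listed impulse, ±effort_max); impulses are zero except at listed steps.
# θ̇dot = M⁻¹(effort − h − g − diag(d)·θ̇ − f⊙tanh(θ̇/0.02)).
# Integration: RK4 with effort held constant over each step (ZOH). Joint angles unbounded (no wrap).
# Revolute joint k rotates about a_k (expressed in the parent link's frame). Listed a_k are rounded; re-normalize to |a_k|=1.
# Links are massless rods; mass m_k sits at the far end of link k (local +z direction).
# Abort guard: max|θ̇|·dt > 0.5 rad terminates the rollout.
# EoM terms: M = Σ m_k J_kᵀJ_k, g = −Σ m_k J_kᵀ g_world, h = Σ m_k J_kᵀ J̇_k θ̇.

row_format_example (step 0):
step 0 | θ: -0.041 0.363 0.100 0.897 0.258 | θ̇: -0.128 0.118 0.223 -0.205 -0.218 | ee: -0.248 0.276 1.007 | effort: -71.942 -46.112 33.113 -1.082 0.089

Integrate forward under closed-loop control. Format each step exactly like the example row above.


step 1 | θ: -0.055 0.352 0.096 0.923 0.249 | θ̇: -1.744 -1.586 -0.808 3.491 -1.102 | ee: -0.249 0.272 1.003 | effort: -59.790 -40.107 28.894 -2.444 0.407
step 2 | θ: -0.092 0.318 0.074 0.988 0.220 | θ̇: -3.152 -3.000 -2.234 4.937 -2.916 | ee: -0.249 0.264 0.994 | effort: -45.493 -32.370 23.128 -1.977 0.723
step 3 | θ: -0.146 0.266 0.034 1.069 0.171 | θ̇: -4.125 -3.925 -3.191 5.723 -3.699 | ee: -0.248 0.252 0.978 | effort: -29.022 -24.361 16.333 -1.066 0.520
step 4 | θ: -0.212 0.204 -0.016 1.159 0.114 | θ̇: -4.636 -4.325 -3.413 6.203 -3.952 | ee: -0.245 0.234 0.958 | effort: -14.191 -17.637 10.342 -0.549 0.288
step 5 | θ: -0.283 0.139 -0.065 1.255 0.055 | θ̇: -4.828 -4.355 -3.165 6.566 -3.807 | ee: -0.243 0.213 0.933 | effort: -2.814 -12.510 5.958 -0.643 0.171
step 6 | θ: -0.355 0.075 -0.110 1.355 -0.000 | θ̇: -4.869 -4.201 -2.836 6.705 -3.595 | ee: -0.239 0.188 0.906 | effort: 5.044 -8.705 3.217 -1.194 0.263
step 7 | θ: -0.428 0.014 -0.150 1.455 -0.053 | θ̇: -4.840 -3.961 -2.578 6.679 -3.319 | ee: -0.236 0.162 0.876 | effort: 10.193 -5.852 1.717 -2.014 0.476
step 8 | θ: -0.500 -0.043 -0.187 1.554 -0.100 | θ̇: -4.780 -3.686 -2.448 6.517 -3.024 | ee: -0.231 0.135 0.845 | effort: 13.393 -3.666 1.075 -2.939 0.751
step 9 | θ: -0.571 -0.096 -0.223 1.650 -0.143 | θ̇: -4.703 -3.398 -2.445 6.262 -2.703 | ee: -0.226 0.107 0.814 | effort: 15.246 -1.953 0.984 -3.850 1.021
step 10 | θ: -0.641 -0.145 -0.260 1.742 -0.182 | θ̇: -4.612 -3.111 -2.563 5.932 -2.372 | ee: -0.220 0.080 0.782 | effort: 16.178 -0.584 1.231 -4.660 1.250
step 11 | θ: -0.709 -0.189 -0.300 1.828 -0.215 | θ̇: -4.507 -2.832 -2.785 5.543 -2.031 | ee: -0.214 0.054 0.750 | effort: 16.488 0.515 1.671 -5.314 1.412
step 12 | θ: -0.776 -0.230 -0.344 1.908 -0.243 | θ̇: -4.385 -2.564 -3.091 5.101 -1.693 | ee: -0.206 0.029 0.719 | effort: 16.384 1.386 2.211 -5.776 1.497
step 13 | θ: -0.840 -0.266 -0.393 1.981 -0.266 | θ̇: -4.240 -2.307 -3.456 4.617 -1.360 | ee: -0.199 0.005 0.689 | effort: 16.003 2.042 2.796 -6.031 1.504
step 14 | θ: -0.903 -0.299 -0.447 2.046 -0.284 | θ̇: -4.067 -2.058 -3.851 4.098 -1.042 | ee: -0.191 -0.017 0.660 | effort: 15.441 2.475 3.398 -6.076 1.437
step 15 | θ: -0.962 -0.328 -0.508 2.104 -0.297 | θ̇: -3.861 -1.813 -4.245 3.555 -0.745 | ee: -0.182 -0.037 0.633 | effort: 14.763 2.667 4.004 -5.921 1.308
step 16 | θ: -1.018 -0.353 -0.574 2.153 -0.306 | θ̇: -3.620 -1.566 -4.609 3.001 -0.472 | ee: -0.173 -0.055 0.606 | effort: 14.021 2.596 4.615 -5.585 1.130
step 17 | θ: -1.071 -0.375 -0.646 2.194 -0.311 | θ̇: -3.344 -1.314 -4.919 2.449 -0.226 | ee: -0.165 -0.072 0.582 | effort: 13.255 2.261 5.231 -5.096 0.917
step 18 | θ: -1.118 -0.392 -0.721 2.227 -0.313 | θ̇: -3.039 -1.055 -5.160 1.902 -0.026 | ee: -0.156 -0.086 0.559 | effort: 12.497 1.702 5.844 -4.487 0.690
step 19 | θ: -1.162 -0.406 -0.800 2.252 -0.312 | θ̇: -2.714 -0.792 -5.323 1.363 0.113 | ee: -0.147 -0.099 0.538 | effort: 11.764 1.000 6.435 -3.796 0.470
step 20 | θ: -1.200 -0.416 -0.880 2.269 -0.308 | θ̇: -2.377 -0.521 -5.397 0.878 0.268 | ee: -0.139 -0.109 0.518 | effort: 11.077 0.230 6.983 -3.066 0.233
step 21 | θ: -1.233 -0.422 -0.961 2.279 -0.303 | θ̇: -2.043 -0.249 -5.392 0.425 0.390 | ee: -0.131 -0.119 0.500 | effort: 10.443 -0.504 7.461 -2.325 0.007
step 22 | θ: -1.261 -0.423 -1.041 2.282 -0.296 | θ̇: -1.726 0.019 -5.316 0.011 0.489 | ee: -0.124 -0.127 0.483 | effort: 9.872 -1.147 7.853 -1.600 -0.207
step 23 | θ: -1.285 -0.421 -1.120 2.281 -0.287 | θ̇: -1.427 0.293 -5.165 -0.286 0.697 | ee: -0.118 -0.134 0.467 | effort: 9.380 -1.691 8.155 -0.942 -0.450
step 24 | θ: -1.304 -0.415 -1.196 2.274 -0.276 | θ̇: -1.168 0.544 -4.983 -0.634 0.685 | ee: -0.112 -0.139 0.452 | effort: 8.933 -2.104 8.364 -0.311 -0.593
step 25 | θ: -1.320 -0.405 -1.269 2.262 -0.265 | θ̇: -0.938 0.793 -4.760 -0.897 0.759 | ee: -0.106 -0.144 0.439 | effort: 8.560 -2.457 8.499 0.269 -0.764
step 26 | θ: -1.333 -0.391 -1.338 2.247 -0.253 | θ̇: -0.746 1.026 -4.514 -1.144 0.771 | ee: -0.101 -0.149 0.426 | effort: 8.225 -2.744 8.562 0.806 -0.898
step 27 | θ: -1.343 -0.374 -1.404 2.229 -0.241 | θ̇: -0.588 1.246 -4.249 -1.339 0.804 | ee: -0.097 -0.152 0.413 | effort: 7.927 -2.989 8.565 1.292 -1.031
step 28 | θ: -1.350 -0.354 -1.466 2.208 -0.229 | θ̇: -0.463 1.448 -3.974 -1.503 0.816 | ee: -0.093 -0.155 0.402 | effort: 7.643 -3.198 8.512 1.733 -1.145
step 29 | θ: -1.357 -0.331 -1.523 2.184 -0.216 | θ̇: -0.369 1.632 -3.694 -1.629 0.832 | ee: -0.089 -0.158 0.391 | effort: 7.365 -3.383 8.410 2.127 -1.250
step 30 | θ: -1.362 -0.305 -1.577 2.159 -0.204 | θ̇: -0.305 1.795 -3.413 -1.725 0.839 | ee: -0.086 -0.160 0.381 | effort: 7.081 -3.549 8.265 2.479 -1.341
step 31 | θ: -1.366 -0.277 -1.626 2.133 -0.191 | θ̇: -0.267 1.937 -3.135 -1.791 0.845 | ee: -0.083 -0.162 0.371 | effort: 6.786 -3.702 8.081 2.791 -1.422
step 32 | θ: -1.370 -0.247 -1.671 2.106 -0.178 | θ̇: -0.253 2.055 -2.863 -1.830 0.844 | ee: -0.080 -0.164 0.362 | effort: 6.482 -3.846 7.863 3.066 -1.493
step 33 | θ: -1.374 -0.215 -1.712 2.078 -0.166 | θ̇: -0.261 2.150 -2.598 -1.844 0.840 | ee: -0.078 -0.165 0.353 | effort: 6.172 -3.987 7.616 3.307 -1.553
step 34 | θ: -1.378 -0.183 -1.749 2.051 -0.153 | θ̇: -0.288 2.222 -2.343 -1.838 0.831 | ee: -0.076 -0.166 0.345 | effort: 5.867 -4.126 7.344 3.516 -1.605
step 35 | θ: -1.382 -0.149 -1.782 2.023 -0.141 | θ̇: -0.332 2.270 -2.098 -1.813 0.817 | ee: -0.074 -0.167 0.337 | effort: 5.577 -4.264 7.053 3.698 -1.649
step 36 | θ: -1.388 -0.115 -1.812 1.996 -0.129 | θ̇: -0.389 2.297 -1.867 -1.771 0.799 | ee: -0.072 -0.167 0.330 | effort: 5.315 -4.402 6.746 3.853 -1.685
step 37 | θ: -1.394 -0.080 -1.838 1.970 -0.117 | θ̇: -0.458 2.302 -1.648 -1.717 0.776 | ee: -0.070 -0.167 0.323
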